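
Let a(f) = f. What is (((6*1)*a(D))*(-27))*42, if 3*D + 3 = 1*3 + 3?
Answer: -6804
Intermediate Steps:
D = 1 (D = -1 + (1*3 + 3)/3 = -1 + (3 + 3)/3 = -1 + (⅓)*6 = -1 + 2 = 1)
(((6*1)*a(D))*(-27))*42 = (((6*1)*1)*(-27))*42 = ((6*1)*(-27))*42 = (6*(-27))*42 = -162*42 = -6804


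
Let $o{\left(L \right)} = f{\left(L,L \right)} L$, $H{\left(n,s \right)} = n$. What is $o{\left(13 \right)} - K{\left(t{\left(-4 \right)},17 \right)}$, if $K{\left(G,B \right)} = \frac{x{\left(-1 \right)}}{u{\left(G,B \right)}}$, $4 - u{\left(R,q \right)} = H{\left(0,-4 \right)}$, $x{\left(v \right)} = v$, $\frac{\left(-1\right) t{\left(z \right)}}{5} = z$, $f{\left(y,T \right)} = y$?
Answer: $\frac{677}{4} \approx 169.25$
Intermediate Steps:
$t{\left(z \right)} = - 5 z$
$u{\left(R,q \right)} = 4$ ($u{\left(R,q \right)} = 4 - 0 = 4 + 0 = 4$)
$K{\left(G,B \right)} = - \frac{1}{4}$
$o{\left(L \right)} = L^{2}$ ($o{\left(L \right)} = L L = L^{2}$)
$o{\left(13 \right)} - K{\left(t{\left(-4 \right)},17 \right)} = 13^{2} - - \frac{1}{4} = 169 + \frac{1}{4} = \frac{677}{4}$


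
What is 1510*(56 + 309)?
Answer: 551150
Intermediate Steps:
1510*(56 + 309) = 1510*365 = 551150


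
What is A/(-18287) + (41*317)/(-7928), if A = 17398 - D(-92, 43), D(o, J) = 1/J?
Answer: -16151113841/6234111448 ≈ -2.5908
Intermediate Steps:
A = 748113/43 (A = 17398 - 1/43 = 748113/43 ≈ 17398.)
A/(-18287) + (41*317)/(-7928) = (748113/43)/(-18287) + (41*317)/(-7928) = (748113/43)*(-1/18287) + 12997*(-1/7928) = -748113/786341 - 12997/7928 = -16151113841/6234111448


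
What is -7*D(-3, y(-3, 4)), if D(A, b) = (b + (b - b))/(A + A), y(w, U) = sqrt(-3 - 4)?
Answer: 7*I*sqrt(7)/6 ≈ 3.0867*I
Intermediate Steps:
y(w, U) = I*sqrt(7) (y(w, U) = sqrt(-7) = I*sqrt(7))
D(A, b) = b/(2*A) (D(A, b) = (b + 0)/((2*A)) = b*(1/(2*A)) = b/(2*A))
-7*D(-3, y(-3, 4)) = -7*I*sqrt(7)/(2*(-3)) = -7*I*sqrt(7)*(-1)/(2*3) = -(-7)*I*sqrt(7)/6 = 7*I*sqrt(7)/6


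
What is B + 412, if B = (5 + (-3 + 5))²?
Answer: 461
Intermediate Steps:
B = 49 (B = (5 + 2)² = 7² = 49)
B + 412 = 49 + 412 = 461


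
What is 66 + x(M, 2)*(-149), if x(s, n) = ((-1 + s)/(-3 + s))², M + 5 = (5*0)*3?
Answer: -285/16 ≈ -17.813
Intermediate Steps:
M = -5 (M = -5 + (5*0)*3 = -5 + 0*3 = -5 + 0 = -5)
x(s, n) = (-1 + s)²/(-3 + s)² (x(s, n) = ((-1 + s)/(-3 + s))² = (-1 + s)²/(-3 + s)²)
66 + x(M, 2)*(-149) = 66 + ((-1 - 5)²/(-3 - 5)²)*(-149) = 66 + ((-6)²/(-8)²)*(-149) = 66 + (36*(1/64))*(-149) = 66 + (9/16)*(-149) = 66 - 1341/16 = -285/16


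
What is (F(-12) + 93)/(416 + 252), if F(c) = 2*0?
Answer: 93/668 ≈ 0.13922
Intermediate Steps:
F(c) = 0
(F(-12) + 93)/(416 + 252) = (0 + 93)/(416 + 252) = 93/668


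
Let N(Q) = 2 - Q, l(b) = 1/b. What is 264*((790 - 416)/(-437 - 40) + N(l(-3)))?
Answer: 65032/159 ≈ 409.01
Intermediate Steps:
264*((790 - 416)/(-437 - 40) + N(l(-3))) = 264*((790 - 416)/(-437 - 40) + (2 - 1/(-3))) = 264*(374/(-477) + (2 - 1*(-1/3))) = 264*(374*(-1/477) + (2 + 1/3)) = 264*(-374/477 + 7/3) = 264*(739/477) = 65032/159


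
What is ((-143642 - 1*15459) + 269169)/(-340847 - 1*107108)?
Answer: -110068/447955 ≈ -0.24571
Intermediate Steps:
((-143642 - 1*15459) + 269169)/(-340847 - 1*107108) = ((-143642 - 15459) + 269169)/(-340847 - 107108) = (-159101 + 269169)/(-447955) = 110068*(-1/447955) = -110068/447955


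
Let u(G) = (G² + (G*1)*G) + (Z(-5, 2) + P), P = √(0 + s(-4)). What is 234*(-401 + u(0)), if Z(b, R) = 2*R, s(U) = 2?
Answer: -92898 + 234*√2 ≈ -92567.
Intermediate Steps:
P = √2 (P = √(0 + 2) = √2 ≈ 1.4142)
u(G) = 4 + √2 + 2*G² (u(G) = (G² + (G*1)*G) + (2*2 + √2) = (G² + G*G) + (4 + √2) = (G² + G²) + (4 + √2) = 2*G² + (4 + √2) = 4 + √2 + 2*G²)
234*(-401 + u(0)) = 234*(-401 + (4 + √2 + 2*0²)) = 234*(-401 + (4 + √2 + 2*0)) = 234*(-401 + (4 + √2 + 0)) = 234*(-401 + (4 + √2)) = 234*(-397 + √2) = -92898 + 234*√2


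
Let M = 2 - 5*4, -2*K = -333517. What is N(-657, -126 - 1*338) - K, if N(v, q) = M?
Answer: -333553/2 ≈ -1.6678e+5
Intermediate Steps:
K = 333517/2 (K = -½*(-333517) = 333517/2 ≈ 1.6676e+5)
M = -18 (M = 2 - 20 = -18)
N(v, q) = -18
N(-657, -126 - 1*338) - K = -18 - 1*333517/2 = -18 - 333517/2 = -333553/2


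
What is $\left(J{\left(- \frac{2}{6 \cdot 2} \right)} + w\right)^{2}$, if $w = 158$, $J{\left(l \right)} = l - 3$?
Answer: $\frac{863041}{36} \approx 23973.0$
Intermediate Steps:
$J{\left(l \right)} = -3 + l$ ($J{\left(l \right)} = l - 3 = -3 + l$)
$\left(J{\left(- \frac{2}{6 \cdot 2} \right)} + w\right)^{2} = \left(\left(-3 - \frac{2}{6 \cdot 2}\right) + 158\right)^{2} = \left(\left(-3 - \frac{2}{12}\right) + 158\right)^{2} = \left(\left(-3 - \frac{1}{6}\right) + 158\right)^{2} = \left(- \frac{19}{6} + 158\right)^{2} = \left(\frac{929}{6}\right)^{2} = \frac{863041}{36}$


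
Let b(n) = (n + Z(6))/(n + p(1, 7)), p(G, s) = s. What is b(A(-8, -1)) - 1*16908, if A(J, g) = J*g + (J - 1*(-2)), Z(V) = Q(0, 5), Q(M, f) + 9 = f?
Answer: -152174/9 ≈ -16908.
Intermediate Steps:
Q(M, f) = -9 + f
Z(V) = -4 (Z(V) = -9 + 5 = -4)
A(J, g) = 2 + J + J*g (A(J, g) = J*g + (J + 2) = J*g + (2 + J) = 2 + J + J*g)
b(n) = (-4 + n)/(7 + n) (b(n) = (n - 4)/(n + 7) = (-4 + n)/(7 + n))
b(A(-8, -1)) - 1*16908 = (-4 + (2 - 8 - 8*(-1)))/(7 + (2 - 8 - 8*(-1))) - 1*16908 = (-4 + (2 - 8 + 8))/(7 + (2 - 8 + 8)) - 16908 = (-4 + 2)/(7 + 2) - 16908 = -2/9 - 16908 = -152174/9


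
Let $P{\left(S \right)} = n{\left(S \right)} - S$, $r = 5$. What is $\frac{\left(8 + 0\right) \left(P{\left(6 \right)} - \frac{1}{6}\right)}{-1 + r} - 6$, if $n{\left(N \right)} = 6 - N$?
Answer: $- \frac{55}{3} \approx -18.333$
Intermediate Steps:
$P{\left(S \right)} = 6 - 2 S$ ($P{\left(S \right)} = \left(6 - S\right) - S = 6 - 2 S$)
$\frac{\left(8 + 0\right) \left(P{\left(6 \right)} - \frac{1}{6}\right)}{-1 + r} - 6 = \frac{\left(8 + 0\right) \left(\left(6 - 12\right) - \frac{1}{6}\right)}{-1 + 5} - 6 = \frac{8 \left(\left(6 - 12\right) - \frac{1}{6}\right)}{4} - 6 = 8 \left(-6 - \frac{1}{6}\right) \frac{1}{4} - 6 = 8 \left(- \frac{37}{6}\right) \frac{1}{4} - 6 = \left(- \frac{148}{3}\right) \frac{1}{4} - 6 = - \frac{37}{3} - 6 = - \frac{55}{3}$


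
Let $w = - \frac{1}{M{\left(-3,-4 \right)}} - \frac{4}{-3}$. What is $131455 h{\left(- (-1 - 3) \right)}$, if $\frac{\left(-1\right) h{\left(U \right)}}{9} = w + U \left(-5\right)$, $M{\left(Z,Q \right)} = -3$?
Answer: $21690075$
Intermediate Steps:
$w = \frac{5}{3}$ ($w = - \frac{1}{-3} - \frac{4}{-3} = \left(-1\right) \left(- \frac{1}{3}\right) - - \frac{4}{3} = \frac{1}{3} + \frac{4}{3} = \frac{5}{3} \approx 1.6667$)
$h{\left(U \right)} = -15 + 45 U$ ($h{\left(U \right)} = - 9 \left(\frac{5}{3} + U \left(-5\right)\right) = - 9 \left(\frac{5}{3} - 5 U\right) = -15 + 45 U$)
$131455 h{\left(- (-1 - 3) \right)} = 131455 \left(-15 + 45 \left(- (-1 - 3)\right)\right) = 131455 \left(-15 + 45 \left(\left(-1\right) \left(-4\right)\right)\right) = 131455 \left(-15 + 45 \cdot 4\right) = 131455 \left(-15 + 180\right) = 131455 \cdot 165 = 21690075$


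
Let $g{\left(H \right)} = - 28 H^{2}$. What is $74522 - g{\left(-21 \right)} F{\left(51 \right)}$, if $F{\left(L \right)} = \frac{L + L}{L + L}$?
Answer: $86870$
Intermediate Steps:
$F{\left(L \right)} = 1$ ($F{\left(L \right)} = \frac{2 L}{2 L} = 2 L \frac{1}{2 L} = 1$)
$74522 - g{\left(-21 \right)} F{\left(51 \right)} = 74522 - - 28 \left(-21\right)^{2} \cdot 1 = 74522 - \left(-28\right) 441 \cdot 1 = 74522 - \left(-12348\right) 1 = 74522 - -12348 = 74522 + 12348 = 86870$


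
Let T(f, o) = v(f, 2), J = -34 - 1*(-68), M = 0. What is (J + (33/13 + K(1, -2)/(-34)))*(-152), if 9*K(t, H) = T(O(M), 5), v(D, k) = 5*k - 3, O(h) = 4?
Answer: -11039684/1989 ≈ -5550.4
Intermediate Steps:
J = 34 (J = -34 + 68 = 34)
v(D, k) = -3 + 5*k
T(f, o) = 7 (T(f, o) = -3 + 5*2 = -3 + 10 = 7)
K(t, H) = 7/9 (K(t, H) = (⅑)*7 = 7/9)
(J + (33/13 + K(1, -2)/(-34)))*(-152) = (34 + (33/13 + (7/9)/(-34)))*(-152) = (34 + (33*(1/13) + (7/9)*(-1/34)))*(-152) = (34 + (33/13 - 7/306))*(-152) = (34 + 10007/3978)*(-152) = (145259/3978)*(-152) = -11039684/1989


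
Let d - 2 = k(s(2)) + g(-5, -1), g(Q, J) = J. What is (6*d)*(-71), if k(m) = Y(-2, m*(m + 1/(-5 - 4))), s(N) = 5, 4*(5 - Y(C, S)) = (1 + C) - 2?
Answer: -5751/2 ≈ -2875.5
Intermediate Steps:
Y(C, S) = 21/4 - C/4 (Y(C, S) = 5 - ((1 + C) - 2)/4 = 5 - (-1 + C)/4 = 5 + (¼ - C/4) = 21/4 - C/4)
k(m) = 23/4 (k(m) = 21/4 - ¼*(-2) = 21/4 + ½ = 23/4)
d = 27/4 (d = 2 + (23/4 - 1) = 2 + 19/4 = 27/4 ≈ 6.7500)
(6*d)*(-71) = (6*(27/4))*(-71) = (81/2)*(-71) = -5751/2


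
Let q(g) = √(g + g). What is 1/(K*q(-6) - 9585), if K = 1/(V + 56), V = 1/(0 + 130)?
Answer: -33875282079/324694578740735 - 126204*I*√3/324694578740735 ≈ -0.00010433 - 6.7322e-10*I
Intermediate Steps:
V = 1/130 ≈ 0.0076923
q(g) = √2*√g (q(g) = √(2*g) = √2*√g)
K = 130/7281 (K = 1/(1/130 + 56) = 1/(7281/130) = 130/7281 ≈ 0.017855)
1/(K*q(-6) - 9585) = 1/(130*(√2*√(-6))/7281 - 9585) = 1/(130*(√2*(I*√6))/7281 - 9585) = 1/(130*(2*I*√3)/7281 - 9585) = 1/(260*I*√3/7281 - 9585) = 1/(-9585 + 260*I*√3/7281)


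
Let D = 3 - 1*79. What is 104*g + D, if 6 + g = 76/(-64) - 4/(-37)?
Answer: -60107/74 ≈ -812.26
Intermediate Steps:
D = -76 (D = 3 - 79 = -76)
g = -4191/592 (g = -6 + (76/(-64) - 4/(-37)) = -6 + (76*(-1/64) - 4*(-1/37)) = -6 + (-19/16 + 4/37) = -6 - 639/592 = -4191/592 ≈ -7.0794)
104*g + D = 104*(-4191/592) - 76 = -54483/74 - 76 = -60107/74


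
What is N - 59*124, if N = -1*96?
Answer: -7412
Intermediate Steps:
N = -96
N - 59*124 = -96 - 59*124 = -96 - 7316 = -7412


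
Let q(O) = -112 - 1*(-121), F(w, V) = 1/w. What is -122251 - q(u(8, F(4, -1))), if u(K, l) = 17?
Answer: -122260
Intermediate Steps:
F(w, V) = 1/w
q(O) = 9 (q(O) = -112 + 121 = 9)
-122251 - q(u(8, F(4, -1))) = -122251 - 1*9 = -122251 - 9 = -122260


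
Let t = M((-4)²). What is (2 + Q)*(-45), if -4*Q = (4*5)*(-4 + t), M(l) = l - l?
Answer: -990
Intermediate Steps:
M(l) = 0
t = 0
Q = 20 (Q = -4*5*(-4 + 0)/4 = -5*(-4) = -¼*(-80) = 20)
(2 + Q)*(-45) = (2 + 20)*(-45) = 22*(-45) = -990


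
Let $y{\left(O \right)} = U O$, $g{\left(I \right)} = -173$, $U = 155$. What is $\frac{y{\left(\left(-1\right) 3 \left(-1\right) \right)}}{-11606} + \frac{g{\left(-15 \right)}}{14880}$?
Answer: $- \frac{4463519}{86348640} \approx -0.051692$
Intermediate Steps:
$y{\left(O \right)} = 155 O$
$\frac{y{\left(\left(-1\right) 3 \left(-1\right) \right)}}{-11606} + \frac{g{\left(-15 \right)}}{14880} = \frac{155 \left(-1\right) 3 \left(-1\right)}{-11606} - \frac{173}{14880} = 155 \left(\left(-3\right) \left(-1\right)\right) \left(- \frac{1}{11606}\right) - \frac{173}{14880} = 155 \cdot 3 \left(- \frac{1}{11606}\right) - \frac{173}{14880} = 465 \left(- \frac{1}{11606}\right) - \frac{173}{14880} = - \frac{465}{11606} - \frac{173}{14880} = - \frac{4463519}{86348640}$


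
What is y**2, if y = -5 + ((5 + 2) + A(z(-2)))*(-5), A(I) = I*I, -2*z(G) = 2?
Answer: 2025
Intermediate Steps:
z(G) = -1 (z(G) = -1/2*2 = -1)
A(I) = I**2
y = -45 (y = -5 + ((5 + 2) + (-1)**2)*(-5) = -5 + (7 + 1)*(-5) = -5 + 8*(-5) = -5 - 40 = -45)
y**2 = (-45)**2 = 2025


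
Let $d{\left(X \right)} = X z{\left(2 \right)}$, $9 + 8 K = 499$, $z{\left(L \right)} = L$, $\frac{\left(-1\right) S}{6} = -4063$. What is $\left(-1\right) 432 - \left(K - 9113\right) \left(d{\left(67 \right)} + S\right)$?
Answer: $221876064$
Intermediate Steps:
$S = 24378$ ($S = \left(-6\right) \left(-4063\right) = 24378$)
$K = \frac{245}{4}$ ($K = - \frac{9}{8} + \frac{1}{8} \cdot 499 = - \frac{9}{8} + \frac{499}{8} = \frac{245}{4} \approx 61.25$)
$d{\left(X \right)} = 2 X$ ($d{\left(X \right)} = X 2 = 2 X$)
$\left(-1\right) 432 - \left(K - 9113\right) \left(d{\left(67 \right)} + S\right) = \left(-1\right) 432 - \left(\frac{245}{4} - 9113\right) \left(2 \cdot 67 + 24378\right) = -432 - - \frac{36207 \left(134 + 24378\right)}{4} = -432 - \left(- \frac{36207}{4}\right) 24512 = -432 - -221876496 = -432 + 221876496 = 221876064$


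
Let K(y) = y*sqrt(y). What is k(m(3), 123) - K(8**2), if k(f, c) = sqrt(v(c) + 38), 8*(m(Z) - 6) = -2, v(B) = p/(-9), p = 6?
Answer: -512 + 4*sqrt(21)/3 ≈ -505.89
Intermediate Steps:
v(B) = -2/3 (v(B) = 6/(-9) = 6*(-1/9) = -2/3)
m(Z) = 23/4 (m(Z) = 6 + (1/8)*(-2) = 6 - 1/4 = 23/4)
k(f, c) = 4*sqrt(21)/3 (k(f, c) = sqrt(-2/3 + 38) = sqrt(112/3) = 4*sqrt(21)/3)
K(y) = y**(3/2)
k(m(3), 123) - K(8**2) = 4*sqrt(21)/3 - (8**2)**(3/2) = 4*sqrt(21)/3 - 64**(3/2) = 4*sqrt(21)/3 - 1*512 = 4*sqrt(21)/3 - 512 = -512 + 4*sqrt(21)/3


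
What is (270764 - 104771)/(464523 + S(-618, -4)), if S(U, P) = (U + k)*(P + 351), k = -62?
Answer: 165993/228563 ≈ 0.72625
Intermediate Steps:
S(U, P) = (-62 + U)*(351 + P) (S(U, P) = (U - 62)*(P + 351) = (-62 + U)*(351 + P))
(270764 - 104771)/(464523 + S(-618, -4)) = (270764 - 104771)/(464523 + (-21762 - 62*(-4) + 351*(-618) - 4*(-618))) = 165993/(464523 + (-21762 + 248 - 216918 + 2472)) = 165993/(464523 - 235960) = 165993/228563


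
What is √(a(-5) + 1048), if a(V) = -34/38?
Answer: √378005/19 ≈ 32.359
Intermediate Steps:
a(V) = -17/19 (a(V) = -34*1/38 = -17/19)
√(a(-5) + 1048) = √(-17/19 + 1048) = √(19895/19) = √378005/19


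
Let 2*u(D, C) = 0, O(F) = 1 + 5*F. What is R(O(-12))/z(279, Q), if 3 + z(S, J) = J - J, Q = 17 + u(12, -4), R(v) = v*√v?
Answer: 59*I*√59/3 ≈ 151.06*I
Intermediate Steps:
u(D, C) = 0 (u(D, C) = (½)*0 = 0)
R(v) = v^(3/2)
Q = 17 (Q = 17 + 0 = 17)
z(S, J) = -3 (z(S, J) = -3 + (J - J) = -3 + 0 = -3)
R(O(-12))/z(279, Q) = (1 + 5*(-12))^(3/2)/(-3) = (1 - 60)^(3/2)*(-⅓) = (-59)^(3/2)*(-⅓) = -59*I*√59*(-⅓) = 59*I*√59/3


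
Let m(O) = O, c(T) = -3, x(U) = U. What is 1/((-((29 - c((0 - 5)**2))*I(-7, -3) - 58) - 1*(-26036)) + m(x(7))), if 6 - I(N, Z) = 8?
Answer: 1/26165 ≈ 3.8219e-5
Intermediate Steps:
I(N, Z) = -2 (I(N, Z) = 6 - 1*8 = 6 - 8 = -2)
1/((-((29 - c((0 - 5)**2))*I(-7, -3) - 58) - 1*(-26036)) + m(x(7))) = 1/((-((29 - 1*(-3))*(-2) - 58) - 1*(-26036)) + 7) = 1/((-((29 + 3)*(-2) - 58) + 26036) + 7) = 1/((-(32*(-2) - 58) + 26036) + 7) = 1/((-(-64 - 58) + 26036) + 7) = 1/((-1*(-122) + 26036) + 7) = 1/((122 + 26036) + 7) = 1/(26158 + 7) = 1/26165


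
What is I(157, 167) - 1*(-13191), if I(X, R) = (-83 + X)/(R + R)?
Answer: 2202934/167 ≈ 13191.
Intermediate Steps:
I(X, R) = (-83 + X)/(2*R) (I(X, R) = (-83 + X)/((2*R)) = (-83 + X)*(1/(2*R)) = (-83 + X)/(2*R))
I(157, 167) - 1*(-13191) = (½)*(-83 + 157)/167 - 1*(-13191) = (½)*(1/167)*74 + 13191 = 37/167 + 13191 = 2202934/167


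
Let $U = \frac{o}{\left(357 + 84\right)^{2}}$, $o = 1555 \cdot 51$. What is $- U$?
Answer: $- \frac{26435}{64827} \approx -0.40778$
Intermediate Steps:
$o = 79305$
$U = \frac{26435}{64827}$ ($U = \frac{79305}{\left(357 + 84\right)^{2}} = \frac{79305}{441^{2}} = \frac{79305}{194481} = 79305 \cdot \frac{1}{194481} = \frac{26435}{64827} \approx 0.40778$)
$- U = \left(-1\right) \frac{26435}{64827} = - \frac{26435}{64827}$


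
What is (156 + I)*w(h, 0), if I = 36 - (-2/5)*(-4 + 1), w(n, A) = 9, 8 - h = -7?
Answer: 8586/5 ≈ 1717.2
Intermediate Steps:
h = 15 (h = 8 - 1*(-7) = 8 + 7 = 15)
I = 174/5 (I = 36 - (-2*⅕)*(-3) = 36 - (-2)*(-3)/5 = 36 - 1*6/5 = 36 - 6/5 = 174/5 ≈ 34.800)
(156 + I)*w(h, 0) = (156 + 174/5)*9 = (954/5)*9 = 8586/5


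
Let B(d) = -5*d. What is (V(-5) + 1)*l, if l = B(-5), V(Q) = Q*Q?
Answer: 650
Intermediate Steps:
V(Q) = Q²
l = 25 (l = -5*(-5) = 25)
(V(-5) + 1)*l = ((-5)² + 1)*25 = (25 + 1)*25 = 26*25 = 650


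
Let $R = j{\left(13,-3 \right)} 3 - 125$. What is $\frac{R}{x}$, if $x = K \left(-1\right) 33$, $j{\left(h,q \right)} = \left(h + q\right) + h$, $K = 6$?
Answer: $\frac{28}{99} \approx 0.28283$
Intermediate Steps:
$j{\left(h,q \right)} = q + 2 h$
$x = -198$ ($x = 6 \left(-1\right) 33 = \left(-6\right) 33 = -198$)
$R = -56$ ($R = \left(-3 + 2 \cdot 13\right) 3 - 125 = \left(-3 + 26\right) 3 - 125 = 23 \cdot 3 - 125 = 69 - 125 = -56$)
$\frac{R}{x} = - \frac{56}{-198} = \left(-56\right) \left(- \frac{1}{198}\right) = \frac{28}{99}$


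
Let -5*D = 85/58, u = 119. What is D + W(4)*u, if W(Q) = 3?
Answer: 20689/58 ≈ 356.71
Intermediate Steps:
D = -17/58 ≈ -0.29310
D + W(4)*u = -17/58 + 3*119 = -17/58 + 357 = 20689/58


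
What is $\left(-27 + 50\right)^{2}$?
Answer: $529$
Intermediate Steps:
$\left(-27 + 50\right)^{2} = 23^{2} = 529$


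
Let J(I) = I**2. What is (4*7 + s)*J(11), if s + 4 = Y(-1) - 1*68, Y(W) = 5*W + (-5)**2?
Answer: -2904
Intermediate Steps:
Y(W) = 25 + 5*W (Y(W) = 5*W + 25 = 25 + 5*W)
s = -52 (s = -4 + ((25 + 5*(-1)) - 1*68) = -4 + ((25 - 5) - 68) = -4 + (20 - 68) = -4 - 48 = -52)
(4*7 + s)*J(11) = (4*7 - 52)*11**2 = (28 - 52)*121 = -24*121 = -2904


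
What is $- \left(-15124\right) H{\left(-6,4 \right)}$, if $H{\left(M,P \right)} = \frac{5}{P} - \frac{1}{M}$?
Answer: $\frac{64277}{3} \approx 21426.0$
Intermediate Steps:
$H{\left(M,P \right)} = - \frac{1}{M} + \frac{5}{P}$
$- \left(-15124\right) H{\left(-6,4 \right)} = - \left(-15124\right) \left(- \frac{1}{-6} + \frac{5}{4}\right) = - \left(-15124\right) \left(\left(-1\right) \left(- \frac{1}{6}\right) + 5 \cdot \frac{1}{4}\right) = - \left(-15124\right) \left(\frac{1}{6} + \frac{5}{4}\right) = - \frac{\left(-15124\right) 17}{12} = \left(-1\right) \left(- \frac{64277}{3}\right) = \frac{64277}{3}$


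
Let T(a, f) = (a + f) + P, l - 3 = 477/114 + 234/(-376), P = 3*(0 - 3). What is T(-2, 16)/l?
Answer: 17860/23439 ≈ 0.76198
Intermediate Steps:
P = -9 (P = 3*(-3) = -9)
l = 23439/3572 (l = 3 + (477/114 + 234/(-376)) = 3 + (477*(1/114) + 234*(-1/376)) = 3 + (159/38 - 117/188) = 3 + 12723/3572 = 23439/3572 ≈ 6.5619)
T(a, f) = -9 + a + f (T(a, f) = (a + f) - 9 = -9 + a + f)
T(-2, 16)/l = (-9 - 2 + 16)/(23439/3572) = 5*(3572/23439) = 17860/23439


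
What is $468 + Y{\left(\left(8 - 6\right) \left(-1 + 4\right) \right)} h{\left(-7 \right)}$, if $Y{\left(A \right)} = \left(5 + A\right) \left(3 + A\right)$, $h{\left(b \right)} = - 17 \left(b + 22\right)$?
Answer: $-24777$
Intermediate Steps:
$h{\left(b \right)} = -374 - 17 b$ ($h{\left(b \right)} = - 17 \left(22 + b\right) = -374 - 17 b$)
$Y{\left(A \right)} = \left(3 + A\right) \left(5 + A\right)$
$468 + Y{\left(\left(8 - 6\right) \left(-1 + 4\right) \right)} h{\left(-7 \right)} = 468 + \left(15 + \left(\left(8 - 6\right) \left(-1 + 4\right)\right)^{2} + 8 \left(8 - 6\right) \left(-1 + 4\right)\right) \left(-374 - -119\right) = 468 + \left(15 + \left(2 \cdot 3\right)^{2} + 8 \cdot 2 \cdot 3\right) \left(-374 + 119\right) = 468 + \left(15 + 6^{2} + 8 \cdot 6\right) \left(-255\right) = 468 + \left(15 + 36 + 48\right) \left(-255\right) = 468 + 99 \left(-255\right) = 468 - 25245 = -24777$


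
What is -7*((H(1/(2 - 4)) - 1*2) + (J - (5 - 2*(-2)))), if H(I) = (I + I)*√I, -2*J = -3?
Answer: 133/2 + 7*I*√2/2 ≈ 66.5 + 4.9497*I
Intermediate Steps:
J = 3/2 (J = -½*(-3) = 3/2 ≈ 1.5000)
H(I) = 2*I^(3/2) (H(I) = (2*I)*√I = 2*I^(3/2))
-7*((H(1/(2 - 4)) - 1*2) + (J - (5 - 2*(-2)))) = -7*((2*(1/(2 - 4))^(3/2) - 1*2) + (3/2 - (5 - 2*(-2)))) = -7*((2*(1/(-2))^(3/2) - 2) + (3/2 - (5 + 4))) = -7*((2*(-½)^(3/2) - 2) + (3/2 - 1*9)) = -7*((2*(-I*√2/4) - 2) + (3/2 - 9)) = -7*((-I*√2/2 - 2) - 15/2) = -7*((-2 - I*√2/2) - 15/2) = -7*(-19/2 - I*√2/2) = 133/2 + 7*I*√2/2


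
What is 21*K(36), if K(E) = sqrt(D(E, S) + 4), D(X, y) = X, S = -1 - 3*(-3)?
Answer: 42*sqrt(10) ≈ 132.82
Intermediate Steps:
S = 8 (S = -1 + 9 = 8)
K(E) = sqrt(4 + E) (K(E) = sqrt(E + 4) = sqrt(4 + E))
21*K(36) = 21*sqrt(4 + 36) = 21*sqrt(40) = 21*(2*sqrt(10)) = 42*sqrt(10)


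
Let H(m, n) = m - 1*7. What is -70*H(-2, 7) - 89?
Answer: 541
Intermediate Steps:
H(m, n) = -7 + m (H(m, n) = m - 7 = -7 + m)
-70*H(-2, 7) - 89 = -70*(-7 - 2) - 89 = -70*(-9) - 89 = 630 - 89 = 541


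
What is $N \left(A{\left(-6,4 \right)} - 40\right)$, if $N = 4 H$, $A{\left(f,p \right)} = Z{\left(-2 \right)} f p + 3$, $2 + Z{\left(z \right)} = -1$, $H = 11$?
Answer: $1540$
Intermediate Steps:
$Z{\left(z \right)} = -3$ ($Z{\left(z \right)} = -2 - 1 = -3$)
$A{\left(f,p \right)} = 3 - 3 f p$ ($A{\left(f,p \right)} = - 3 f p + 3 = 3 - 3 f p$)
$N = 44$ ($N = 4 \cdot 11 = 44$)
$N \left(A{\left(-6,4 \right)} - 40\right) = 44 \left(\left(3 - \left(-18\right) 4\right) - 40\right) = 44 \left(\left(3 + 72\right) - 40\right) = 44 \left(75 - 40\right) = 44 \cdot 35 = 1540$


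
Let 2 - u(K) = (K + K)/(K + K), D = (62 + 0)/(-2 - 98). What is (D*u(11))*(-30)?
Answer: 93/5 ≈ 18.600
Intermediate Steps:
D = -31/50 (D = 62/(-100) = 62*(-1/100) = -31/50 ≈ -0.62000)
u(K) = 1 (u(K) = 2 - (K + K)/(K + K) = 2 - 2*K/(2*K) = 2 - 2*K*1/(2*K) = 2 - 1*1 = 2 - 1 = 1)
(D*u(11))*(-30) = -31/50*1*(-30) = -31/50*(-30) = 93/5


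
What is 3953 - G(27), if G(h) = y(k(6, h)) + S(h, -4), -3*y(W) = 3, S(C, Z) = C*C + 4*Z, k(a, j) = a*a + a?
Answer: 3241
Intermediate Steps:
k(a, j) = a + a² (k(a, j) = a² + a = a + a²)
S(C, Z) = C² + 4*Z
y(W) = -1 (y(W) = -⅓*3 = -1)
G(h) = -17 + h² (G(h) = -1 + (h² + 4*(-4)) = -1 + (h² - 16) = -1 + (-16 + h²) = -17 + h²)
3953 - G(27) = 3953 - (-17 + 27²) = 3953 - (-17 + 729) = 3953 - 1*712 = 3953 - 712 = 3241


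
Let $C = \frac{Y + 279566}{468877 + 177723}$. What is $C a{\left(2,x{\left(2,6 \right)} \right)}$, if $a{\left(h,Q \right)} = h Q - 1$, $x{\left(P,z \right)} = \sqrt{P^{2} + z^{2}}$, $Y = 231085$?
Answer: $- \frac{510651}{646600} + \frac{510651 \sqrt{10}}{161650} \approx 9.1999$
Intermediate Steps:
$C = \frac{510651}{646600}$ ($C = \frac{231085 + 279566}{468877 + 177723} = \frac{510651}{646600} \approx 0.78975$)
$a{\left(h,Q \right)} = -1 + Q h$ ($a{\left(h,Q \right)} = Q h - 1 = -1 + Q h$)
$C a{\left(2,x{\left(2,6 \right)} \right)} = \frac{510651 \left(-1 + \sqrt{2^{2} + 6^{2}} \cdot 2\right)}{646600} = \frac{510651 \left(-1 + \sqrt{4 + 36} \cdot 2\right)}{646600} = \frac{510651 \left(-1 + \sqrt{40} \cdot 2\right)}{646600} = \frac{510651 \left(-1 + 2 \sqrt{10} \cdot 2\right)}{646600} = \frac{510651 \left(-1 + 4 \sqrt{10}\right)}{646600} = - \frac{510651}{646600} + \frac{510651 \sqrt{10}}{161650}$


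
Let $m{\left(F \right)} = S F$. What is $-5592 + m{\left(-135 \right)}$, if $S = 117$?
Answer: $-21387$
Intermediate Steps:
$m{\left(F \right)} = 117 F$
$-5592 + m{\left(-135 \right)} = -5592 + 117 \left(-135\right) = -5592 - 15795 = -21387$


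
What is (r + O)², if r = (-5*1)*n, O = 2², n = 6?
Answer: 676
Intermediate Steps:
O = 4
r = -30 (r = -5*1*6 = -5*6 = -30)
(r + O)² = (-30 + 4)² = (-26)² = 676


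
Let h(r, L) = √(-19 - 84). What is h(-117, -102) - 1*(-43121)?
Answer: 43121 + I*√103 ≈ 43121.0 + 10.149*I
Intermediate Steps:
h(r, L) = I*√103 (h(r, L) = √(-103) = I*√103)
h(-117, -102) - 1*(-43121) = I*√103 - 1*(-43121) = I*√103 + 43121 = 43121 + I*√103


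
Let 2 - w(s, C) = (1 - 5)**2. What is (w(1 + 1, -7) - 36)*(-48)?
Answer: 2400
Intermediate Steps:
w(s, C) = -14 (w(s, C) = 2 - (1 - 5)**2 = 2 - 1*(-4)**2 = 2 - 1*16 = 2 - 16 = -14)
(w(1 + 1, -7) - 36)*(-48) = (-14 - 36)*(-48) = -50*(-48) = 2400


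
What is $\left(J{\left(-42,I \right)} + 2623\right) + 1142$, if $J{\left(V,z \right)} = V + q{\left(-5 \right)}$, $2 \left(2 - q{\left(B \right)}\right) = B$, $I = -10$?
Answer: $\frac{7455}{2} \approx 3727.5$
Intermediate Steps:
$q{\left(B \right)} = 2 - \frac{B}{2}$
$J{\left(V,z \right)} = \frac{9}{2} + V$ ($J{\left(V,z \right)} = V + \left(2 - - \frac{5}{2}\right) = V + \left(2 + \frac{5}{2}\right) = V + \frac{9}{2} = \frac{9}{2} + V$)
$\left(J{\left(-42,I \right)} + 2623\right) + 1142 = \left(\left(\frac{9}{2} - 42\right) + 2623\right) + 1142 = \left(- \frac{75}{2} + 2623\right) + 1142 = \frac{5171}{2} + 1142 = \frac{7455}{2}$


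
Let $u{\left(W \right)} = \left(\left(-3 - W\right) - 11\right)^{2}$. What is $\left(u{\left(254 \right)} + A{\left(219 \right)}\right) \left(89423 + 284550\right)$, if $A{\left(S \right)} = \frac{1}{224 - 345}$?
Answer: $\frac{3250088273019}{121} \approx 2.686 \cdot 10^{10}$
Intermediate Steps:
$A{\left(S \right)} = - \frac{1}{121}$ ($A{\left(S \right)} = \frac{1}{-121} = - \frac{1}{121}$)
$u{\left(W \right)} = \left(-14 - W\right)^{2}$
$\left(u{\left(254 \right)} + A{\left(219 \right)}\right) \left(89423 + 284550\right) = \left(\left(14 + 254\right)^{2} - \frac{1}{121}\right) \left(89423 + 284550\right) = \left(268^{2} - \frac{1}{121}\right) 373973 = \left(71824 - \frac{1}{121}\right) 373973 = \frac{8690703}{121} \cdot 373973 = \frac{3250088273019}{121}$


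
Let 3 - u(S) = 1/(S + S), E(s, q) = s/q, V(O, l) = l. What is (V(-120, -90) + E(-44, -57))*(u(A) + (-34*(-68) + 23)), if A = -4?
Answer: -15855605/76 ≈ -2.0863e+5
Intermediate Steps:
u(S) = 3 - 1/(2*S) (u(S) = 3 - 1/(S + S) = 3 - 1/(2*S))
(V(-120, -90) + E(-44, -57))*(u(A) + (-34*(-68) + 23)) = (-90 - 44/(-57))*((3 - 1/2/(-4)) + (-34*(-68) + 23)) = (-90 - 44*(-1/57))*((3 - 1/2*(-1/4)) + (2312 + 23)) = (-90 + 44/57)*((3 + 1/8) + 2335) = -5086*(25/8 + 2335)/57 = -5086/57*18705/8 = -15855605/76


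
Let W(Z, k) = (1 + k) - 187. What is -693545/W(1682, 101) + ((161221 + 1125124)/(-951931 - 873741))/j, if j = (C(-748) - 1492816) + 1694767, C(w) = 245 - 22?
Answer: 51197965004544087/6274757985776 ≈ 8159.4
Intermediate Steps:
W(Z, k) = -186 + k
C(w) = 223
j = 202174 (j = (223 - 1492816) + 1694767 = -1492593 + 1694767 = 202174)
-693545/W(1682, 101) + ((161221 + 1125124)/(-951931 - 873741))/j = -693545/(-186 + 101) + ((161221 + 1125124)/(-951931 - 873741))/202174 = -693545/(-85) + (1286345/(-1825672))*(1/202174) = -693545*(-1/85) + (1286345*(-1/1825672))*(1/202174) = 138709/17 - 1286345/1825672*1/202174 = 138709/17 - 1286345/369103410928 = 51197965004544087/6274757985776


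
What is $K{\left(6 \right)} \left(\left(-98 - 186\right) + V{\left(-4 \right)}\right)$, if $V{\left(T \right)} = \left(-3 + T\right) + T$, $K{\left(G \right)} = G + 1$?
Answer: $-2065$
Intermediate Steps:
$K{\left(G \right)} = 1 + G$
$V{\left(T \right)} = -3 + 2 T$
$K{\left(6 \right)} \left(\left(-98 - 186\right) + V{\left(-4 \right)}\right) = \left(1 + 6\right) \left(\left(-98 - 186\right) + \left(-3 + 2 \left(-4\right)\right)\right) = 7 \left(-284 - 11\right) = 7 \left(-295\right) = -2065$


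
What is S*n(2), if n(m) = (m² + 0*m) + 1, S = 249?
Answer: 1245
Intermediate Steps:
n(m) = 1 + m² (n(m) = (m² + 0) + 1 = m² + 1 = 1 + m²)
S*n(2) = 249*(1 + 2²) = 249*(1 + 4) = 249*5 = 1245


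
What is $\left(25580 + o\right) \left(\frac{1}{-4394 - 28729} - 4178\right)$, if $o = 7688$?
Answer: $- \frac{4603888490860}{33123} \approx -1.3899 \cdot 10^{8}$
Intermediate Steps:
$\left(25580 + o\right) \left(\frac{1}{-4394 - 28729} - 4178\right) = \left(25580 + 7688\right) \left(\frac{1}{-4394 - 28729} - 4178\right) = 33268 \left(\frac{1}{-33123} + \left(-16347 + 12169\right)\right) = 33268 \left(- \frac{1}{33123} - 4178\right) = 33268 \left(- \frac{138387895}{33123}\right) = - \frac{4603888490860}{33123}$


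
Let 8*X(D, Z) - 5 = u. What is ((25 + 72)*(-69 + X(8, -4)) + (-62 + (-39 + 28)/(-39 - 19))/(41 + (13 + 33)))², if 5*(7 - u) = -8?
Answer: 753702788507904/17682025 ≈ 4.2625e+7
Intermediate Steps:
u = 43/5 (u = 7 - ⅕*(-8) = 7 + 8/5 = 43/5 ≈ 8.6000)
X(D, Z) = 17/10 (X(D, Z) = 5/8 + (⅛)*(43/5) = 5/8 + 43/40 = 17/10)
((25 + 72)*(-69 + X(8, -4)) + (-62 + (-39 + 28)/(-39 - 19))/(41 + (13 + 33)))² = ((25 + 72)*(-69 + 17/10) + (-62 + (-39 + 28)/(-39 - 19))/(41 + (13 + 33)))² = (97*(-673/10) + (-62 - 11/(-58))/(41 + 46))² = (-65281/10 + (-62 - 11*(-1/58))/87)² = (-65281/10 + (-62 + 11/58)*(1/87))² = (-65281/10 - 3585/58*1/87)² = (-65281/10 - 1195/1682)² = (-27453648/4205)² = 753702788507904/17682025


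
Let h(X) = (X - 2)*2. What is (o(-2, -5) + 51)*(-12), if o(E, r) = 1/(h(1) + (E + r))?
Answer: -1832/3 ≈ -610.67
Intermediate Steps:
h(X) = -4 + 2*X (h(X) = (-2 + X)*2 = -4 + 2*X)
o(E, r) = 1/(-2 + E + r) (o(E, r) = 1/((-4 + 2*1) + (E + r)) = 1/((-4 + 2) + (E + r)) = 1/(-2 + (E + r)) = 1/(-2 + E + r))
(o(-2, -5) + 51)*(-12) = (1/(-2 - 2 - 5) + 51)*(-12) = (1/(-9) + 51)*(-12) = (-1/9 + 51)*(-12) = (458/9)*(-12) = -1832/3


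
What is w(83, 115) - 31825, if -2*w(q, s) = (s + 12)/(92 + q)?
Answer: -11138877/350 ≈ -31825.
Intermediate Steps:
w(q, s) = -(12 + s)/(2*(92 + q)) (w(q, s) = -(s + 12)/(2*(92 + q)) = -(12 + s)/(2*(92 + q)))
w(83, 115) - 31825 = (-12 - 1*115)/(2*(92 + 83)) - 31825 = (1/2)*(-12 - 115)/175 - 31825 = (1/2)*(1/175)*(-127) - 31825 = -127/350 - 31825 = -11138877/350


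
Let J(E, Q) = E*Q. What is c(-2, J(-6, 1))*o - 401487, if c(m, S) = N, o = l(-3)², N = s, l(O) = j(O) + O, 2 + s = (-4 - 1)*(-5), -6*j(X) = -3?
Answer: -1605373/4 ≈ -4.0134e+5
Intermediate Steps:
j(X) = ½ (j(X) = -⅙*(-3) = ½)
s = 23 (s = -2 + (-4 - 1)*(-5) = -2 - 5*(-5) = -2 + 25 = 23)
l(O) = ½ + O
N = 23
o = 25/4 (o = (½ - 3)² = (-5/2)² = 25/4 ≈ 6.2500)
c(m, S) = 23
c(-2, J(-6, 1))*o - 401487 = 23*(25/4) - 401487 = 575/4 - 401487 = -1605373/4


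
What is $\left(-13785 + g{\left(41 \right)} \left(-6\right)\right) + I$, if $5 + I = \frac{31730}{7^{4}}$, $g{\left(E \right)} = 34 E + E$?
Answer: $- \frac{53750670}{2401} \approx -22387.0$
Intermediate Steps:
$g{\left(E \right)} = 35 E$
$I = \frac{19725}{2401}$ ($I = -5 + \frac{31730}{7^{4}} = -5 + \frac{31730}{2401} = \frac{19725}{2401} \approx 8.2153$)
$\left(-13785 + g{\left(41 \right)} \left(-6\right)\right) + I = \left(-13785 + 35 \cdot 41 \left(-6\right)\right) + \frac{19725}{2401} = \left(-13785 + 1435 \left(-6\right)\right) + \frac{19725}{2401} = \left(-13785 - 8610\right) + \frac{19725}{2401} = -22395 + \frac{19725}{2401} = - \frac{53750670}{2401}$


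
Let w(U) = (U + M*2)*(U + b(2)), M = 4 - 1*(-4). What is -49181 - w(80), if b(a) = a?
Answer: -57053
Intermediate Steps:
M = 8 (M = 4 + 4 = 8)
w(U) = (2 + U)*(16 + U) (w(U) = (U + 8*2)*(U + 2) = (U + 16)*(2 + U) = (16 + U)*(2 + U) = (2 + U)*(16 + U))
-49181 - w(80) = -49181 - (32 + 80² + 18*80) = -49181 - (32 + 6400 + 1440) = -49181 - 1*7872 = -49181 - 7872 = -57053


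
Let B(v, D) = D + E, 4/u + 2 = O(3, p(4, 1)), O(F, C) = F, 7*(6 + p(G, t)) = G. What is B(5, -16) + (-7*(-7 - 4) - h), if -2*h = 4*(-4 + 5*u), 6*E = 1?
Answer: 559/6 ≈ 93.167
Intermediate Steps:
E = ⅙ (E = (⅙)*1 = ⅙ ≈ 0.16667)
p(G, t) = -6 + G/7
u = 4 (u = 4/(-2 + 3) = 4/1 = 4*1 = 4)
B(v, D) = ⅙ + D (B(v, D) = D + ⅙ = ⅙ + D)
h = -32 (h = -2*(-4 + 5*4) = -2*(-4 + 20) = -2*16 = -½*64 = -32)
B(5, -16) + (-7*(-7 - 4) - h) = (⅙ - 16) + (-7*(-7 - 4) - 1*(-32)) = -95/6 + (-7*(-11) + 32) = -95/6 + (77 + 32) = -95/6 + 109 = 559/6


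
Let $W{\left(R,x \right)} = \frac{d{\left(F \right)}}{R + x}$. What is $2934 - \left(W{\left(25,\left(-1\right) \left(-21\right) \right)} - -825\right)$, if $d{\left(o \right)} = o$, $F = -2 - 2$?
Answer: $\frac{48509}{23} \approx 2109.1$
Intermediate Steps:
$F = -4$
$W{\left(R,x \right)} = - \frac{4}{R + x}$
$2934 - \left(W{\left(25,\left(-1\right) \left(-21\right) \right)} - -825\right) = 2934 - \left(- \frac{4}{25 - -21} - -825\right) = 2934 - \left(- \frac{4}{25 + 21} + 825\right) = 2934 - \left(- \frac{4}{46} + 825\right) = 2934 - \left(\left(-4\right) \frac{1}{46} + 825\right) = 2934 - \left(- \frac{2}{23} + 825\right) = 2934 - \frac{18973}{23} = \frac{48509}{23}$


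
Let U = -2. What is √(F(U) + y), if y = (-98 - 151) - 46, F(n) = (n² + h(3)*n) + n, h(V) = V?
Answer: I*√299 ≈ 17.292*I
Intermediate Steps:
F(n) = n² + 4*n (F(n) = (n² + 3*n) + n = n² + 4*n)
y = -295 (y = -249 - 46 = -295)
√(F(U) + y) = √(-2*(4 - 2) - 295) = √(-2*2 - 295) = √(-4 - 295) = √(-299) = I*√299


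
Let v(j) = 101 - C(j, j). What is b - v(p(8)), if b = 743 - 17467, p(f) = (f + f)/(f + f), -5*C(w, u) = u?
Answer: -84126/5 ≈ -16825.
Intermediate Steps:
C(w, u) = -u/5
p(f) = 1 (p(f) = (2*f)/((2*f)) = (2*f)*(1/(2*f)) = 1)
v(j) = 101 + j/5 (v(j) = 101 - (-1)*j/5 = 101 + j/5)
b = -16724
b - v(p(8)) = -16724 - (101 + (1/5)*1) = -16724 - (101 + 1/5) = -16724 - 1*506/5 = -16724 - 506/5 = -84126/5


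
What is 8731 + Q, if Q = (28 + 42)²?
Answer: 13631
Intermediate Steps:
Q = 4900 (Q = 70² = 4900)
8731 + Q = 8731 + 4900 = 13631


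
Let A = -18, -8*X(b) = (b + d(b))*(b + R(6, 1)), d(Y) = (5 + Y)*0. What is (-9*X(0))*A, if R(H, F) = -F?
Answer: 0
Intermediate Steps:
d(Y) = 0
X(b) = -b*(-1 + b)/8 (X(b) = -(b + 0)*(b - 1*1)/8 = -b*(b - 1)/8 = -b*(-1 + b)/8)
(-9*X(0))*A = -9*0*(1 - 1*0)/8*(-18) = -9*0*(1 + 0)/8*(-18) = -9*0/8*(-18) = -9*0*(-18) = 0*(-18) = 0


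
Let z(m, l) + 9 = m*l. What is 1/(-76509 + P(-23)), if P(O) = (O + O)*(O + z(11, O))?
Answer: -1/63399 ≈ -1.5773e-5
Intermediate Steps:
z(m, l) = -9 + l*m (z(m, l) = -9 + m*l = -9 + l*m)
P(O) = 2*O*(-9 + 12*O) (P(O) = (O + O)*(O + (-9 + O*11)) = (2*O)*(O + (-9 + 11*O)) = (2*O)*(-9 + 12*O) = 2*O*(-9 + 12*O))
1/(-76509 + P(-23)) = 1/(-76509 + 6*(-23)*(-3 + 4*(-23))) = 1/(-76509 + 6*(-23)*(-3 - 92)) = 1/(-76509 + 6*(-23)*(-95)) = 1/(-76509 + 13110) = 1/(-63399) = -1/63399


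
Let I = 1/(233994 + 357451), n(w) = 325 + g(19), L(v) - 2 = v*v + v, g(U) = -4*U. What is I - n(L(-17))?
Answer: -147269804/591445 ≈ -249.00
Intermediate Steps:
L(v) = 2 + v + v² (L(v) = 2 + (v*v + v) = 2 + (v² + v) = 2 + (v + v²) = 2 + v + v²)
n(w) = 249 (n(w) = 325 - 4*19 = 325 - 76 = 249)
I = 1/591445 ≈ 1.6908e-6
I - n(L(-17)) = 1/591445 - 1*249 = 1/591445 - 249 = -147269804/591445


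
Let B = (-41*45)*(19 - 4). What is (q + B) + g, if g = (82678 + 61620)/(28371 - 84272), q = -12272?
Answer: -2233221545/55901 ≈ -39950.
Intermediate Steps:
B = -27675 (B = -1845*15 = -27675)
g = -144298/55901 (g = 144298/(-55901) = 144298*(-1/55901) = -144298/55901 ≈ -2.5813)
(q + B) + g = (-12272 - 27675) - 144298/55901 = -39947 - 144298/55901 = -2233221545/55901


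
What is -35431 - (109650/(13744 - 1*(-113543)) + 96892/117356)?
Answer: -44107474512878/1244824431 ≈ -35433.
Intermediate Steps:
-35431 - (109650/(13744 - 1*(-113543)) + 96892/117356) = -35431 - (109650/(13744 + 113543) + 96892*(1/117356)) = -35431 - (109650/127287 + 24223/29339) = -35431 - (109650*(1/127287) + 24223/29339) = -35431 - (36550/42429 + 24223/29339) = -35431 - 1*2100098117/1244824431 = -35431 - 2100098117/1244824431 = -44107474512878/1244824431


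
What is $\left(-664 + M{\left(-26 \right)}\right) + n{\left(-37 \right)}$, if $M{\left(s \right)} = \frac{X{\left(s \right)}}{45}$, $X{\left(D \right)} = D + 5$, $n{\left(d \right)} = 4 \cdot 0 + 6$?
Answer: $- \frac{9877}{15} \approx -658.47$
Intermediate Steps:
$n{\left(d \right)} = 6$ ($n{\left(d \right)} = 0 + 6 = 6$)
$X{\left(D \right)} = 5 + D$
$M{\left(s \right)} = \frac{1}{9} + \frac{s}{45}$ ($M{\left(s \right)} = \frac{5 + s}{45} = \left(5 + s\right) \frac{1}{45} = \frac{1}{9} + \frac{s}{45}$)
$\left(-664 + M{\left(-26 \right)}\right) + n{\left(-37 \right)} = \left(-664 + \left(\frac{1}{9} + \frac{1}{45} \left(-26\right)\right)\right) + 6 = \left(-664 + \left(\frac{1}{9} - \frac{26}{45}\right)\right) + 6 = \left(-664 - \frac{7}{15}\right) + 6 = - \frac{9967}{15} + 6 = - \frac{9877}{15}$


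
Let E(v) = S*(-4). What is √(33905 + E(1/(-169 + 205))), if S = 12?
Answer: √33857 ≈ 184.00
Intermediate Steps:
E(v) = -48 (E(v) = 12*(-4) = -48)
√(33905 + E(1/(-169 + 205))) = √(33905 - 48) = √33857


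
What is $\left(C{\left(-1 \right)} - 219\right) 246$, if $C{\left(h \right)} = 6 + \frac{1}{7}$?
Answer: $- \frac{366540}{7} \approx -52363.0$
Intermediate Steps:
$C{\left(h \right)} = \frac{43}{7}$ ($C{\left(h \right)} = 6 + \frac{1}{7} = \frac{43}{7}$)
$\left(C{\left(-1 \right)} - 219\right) 246 = \left(\frac{43}{7} - 219\right) 246 = \left(- \frac{1490}{7}\right) 246 = - \frac{366540}{7}$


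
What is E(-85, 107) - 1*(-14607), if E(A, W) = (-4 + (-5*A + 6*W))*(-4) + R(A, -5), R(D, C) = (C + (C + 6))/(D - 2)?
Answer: 900889/87 ≈ 10355.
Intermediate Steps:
R(D, C) = (6 + 2*C)/(-2 + D) (R(D, C) = (C + (6 + C))/(-2 + D) = (6 + 2*C)/(-2 + D))
E(A, W) = 16 - 24*W - 4/(-2 + A) + 20*A (E(A, W) = (-4 + (-5*A + 6*W))*(-4) + 2*(3 - 5)/(-2 + A) = (-4 - 5*A + 6*W)*(-4) + 2*(-2)/(-2 + A) = (16 - 24*W + 20*A) - 4/(-2 + A) = 16 - 24*W - 4/(-2 + A) + 20*A)
E(-85, 107) - 1*(-14607) = 4*(-1 + (-2 - 85)*(4 - 6*107 + 5*(-85)))/(-2 - 85) - 1*(-14607) = 4*(-1 - 87*(4 - 642 - 425))/(-87) + 14607 = 4*(-1/87)*(-1 - 87*(-1063)) + 14607 = 4*(-1/87)*(-1 + 92481) + 14607 = 4*(-1/87)*92480 + 14607 = -369920/87 + 14607 = 900889/87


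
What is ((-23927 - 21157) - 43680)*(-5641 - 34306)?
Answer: 3545855508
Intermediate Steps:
((-23927 - 21157) - 43680)*(-5641 - 34306) = (-45084 - 43680)*(-39947) = -88764*(-39947) = 3545855508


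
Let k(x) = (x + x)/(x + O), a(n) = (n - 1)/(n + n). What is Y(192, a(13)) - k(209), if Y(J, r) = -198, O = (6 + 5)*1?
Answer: -1999/10 ≈ -199.90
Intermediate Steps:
O = 11 (O = 11*1 = 11)
a(n) = (-1 + n)/(2*n) (a(n) = (-1 + n)/((2*n)) = (-1 + n)*(1/(2*n)) = (-1 + n)/(2*n))
k(x) = 2*x/(11 + x) (k(x) = (x + x)/(x + 11) = (2*x)/(11 + x) = 2*x/(11 + x))
Y(192, a(13)) - k(209) = -198 - 2*209/(11 + 209) = -198 - 2*209/220 = -198 - 1*19/10 = -198 - 19/10 = -1999/10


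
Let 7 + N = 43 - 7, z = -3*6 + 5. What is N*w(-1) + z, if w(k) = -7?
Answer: -216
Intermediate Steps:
z = -13 (z = -18 + 5 = -13)
N = 29 (N = -7 + (43 - 7) = -7 + 36 = 29)
N*w(-1) + z = 29*(-7) - 13 = -203 - 13 = -216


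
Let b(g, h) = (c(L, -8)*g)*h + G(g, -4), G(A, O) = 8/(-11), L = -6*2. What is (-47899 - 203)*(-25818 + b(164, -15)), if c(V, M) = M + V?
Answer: -12371545788/11 ≈ -1.1247e+9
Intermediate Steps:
L = -12
G(A, O) = -8/11 (G(A, O) = 8*(-1/11) = -8/11)
b(g, h) = -8/11 - 20*g*h (b(g, h) = ((-8 - 12)*g)*h - 8/11 = (-20*g)*h - 8/11 = -20*g*h - 8/11 = -8/11 - 20*g*h)
(-47899 - 203)*(-25818 + b(164, -15)) = (-47899 - 203)*(-25818 + (-8/11 - 20*164*(-15))) = -48102*(-25818 + (-8/11 + 49200)) = -48102*(-25818 + 541192/11) = -48102*257194/11 = -12371545788/11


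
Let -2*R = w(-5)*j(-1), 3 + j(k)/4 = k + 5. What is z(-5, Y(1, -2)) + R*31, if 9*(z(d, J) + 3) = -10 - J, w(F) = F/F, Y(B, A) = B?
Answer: -596/9 ≈ -66.222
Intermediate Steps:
w(F) = 1
j(k) = 8 + 4*k (j(k) = -12 + 4*(k + 5) = -12 + 4*(5 + k) = -12 + (20 + 4*k) = 8 + 4*k)
R = -2 (R = -(8 + 4*(-1))/2 = -(8 - 4)/2 = -4/2 = -½*4 = -2)
z(d, J) = -37/9 - J/9 (z(d, J) = -3 + (-10 - J)/9 = -3 + (-10/9 - J/9) = -37/9 - J/9)
z(-5, Y(1, -2)) + R*31 = (-37/9 - ⅑*1) - 2*31 = (-37/9 - ⅑) - 62 = -38/9 - 62 = -596/9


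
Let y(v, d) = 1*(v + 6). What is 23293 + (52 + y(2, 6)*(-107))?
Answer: 22489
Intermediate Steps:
y(v, d) = 6 + v (y(v, d) = 1*(6 + v) = 6 + v)
23293 + (52 + y(2, 6)*(-107)) = 23293 + (52 + (6 + 2)*(-107)) = 23293 + (52 + 8*(-107)) = 23293 + (52 - 856) = 23293 - 804 = 22489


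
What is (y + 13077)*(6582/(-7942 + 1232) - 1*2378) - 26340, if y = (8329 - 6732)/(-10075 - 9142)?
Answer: -2007437307486772/64473035 ≈ -3.1136e+7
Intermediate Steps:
y = -1597/19217 (y = 1597/(-19217) = 1597*(-1/19217) = -1597/19217 ≈ -0.083104)
(y + 13077)*(6582/(-7942 + 1232) - 1*2378) - 26340 = (-1597/19217 + 13077)*(6582/(-7942 + 1232) - 1*2378) - 26340 = 251299112*(6582/(-6710) - 2378)/19217 - 26340 = 251299112*(6582*(-1/6710) - 2378)/19217 - 26340 = 251299112*(-3291/3355 - 2378)/19217 - 26340 = (251299112/19217)*(-7981481/3355) - 26340 = -2005739087744872/64473035 - 26340 = -2007437307486772/64473035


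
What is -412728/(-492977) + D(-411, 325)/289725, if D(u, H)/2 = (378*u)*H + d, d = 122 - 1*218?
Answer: -16554221843228/47609253775 ≈ -347.71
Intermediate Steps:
d = -96 (d = 122 - 218 = -96)
D(u, H) = -192 + 756*H*u (D(u, H) = 2*((378*u)*H - 96) = 2*(378*H*u - 96) = 2*(-96 + 378*H*u) = -192 + 756*H*u)
-412728/(-492977) + D(-411, 325)/289725 = -412728/(-492977) + (-192 + 756*325*(-411))/289725 = -412728*(-1/492977) + (-192 - 100982700)*(1/289725) = 412728/492977 - 100982892*1/289725 = 412728/492977 - 33660964/96575 = -16554221843228/47609253775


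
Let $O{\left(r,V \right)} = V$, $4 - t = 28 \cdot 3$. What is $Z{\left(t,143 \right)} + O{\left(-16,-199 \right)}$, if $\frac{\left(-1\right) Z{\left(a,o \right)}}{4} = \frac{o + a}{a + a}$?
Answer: $- \frac{7897}{40} \approx -197.43$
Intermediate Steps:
$t = -80$ ($t = 4 - 28 \cdot 3 = 4 - 84 = -80$)
$Z{\left(a,o \right)} = - \frac{2 \left(a + o\right)}{a}$ ($Z{\left(a,o \right)} = - 4 \frac{o + a}{a + a} = - 4 \frac{a + o}{2 a} = - \frac{2 \left(a + o\right)}{a}$)
$Z{\left(t,143 \right)} + O{\left(-16,-199 \right)} = \left(-2 - \frac{286}{-80}\right) - 199 = \left(-2 - 286 \left(- \frac{1}{80}\right)\right) - 199 = \left(-2 + \frac{143}{40}\right) - 199 = \frac{63}{40} - 199 = - \frac{7897}{40}$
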